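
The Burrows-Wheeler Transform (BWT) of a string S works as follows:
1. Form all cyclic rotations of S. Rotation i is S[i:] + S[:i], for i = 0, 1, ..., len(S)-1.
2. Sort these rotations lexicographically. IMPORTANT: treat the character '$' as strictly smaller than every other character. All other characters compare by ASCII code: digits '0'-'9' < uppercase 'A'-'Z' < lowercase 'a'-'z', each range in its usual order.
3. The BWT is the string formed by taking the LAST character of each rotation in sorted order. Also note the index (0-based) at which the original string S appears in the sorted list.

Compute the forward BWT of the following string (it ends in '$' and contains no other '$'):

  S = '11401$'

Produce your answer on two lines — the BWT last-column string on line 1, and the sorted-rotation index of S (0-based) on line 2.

All 6 rotations (rotation i = S[i:]+S[:i]):
  rot[0] = 11401$
  rot[1] = 1401$1
  rot[2] = 401$11
  rot[3] = 01$114
  rot[4] = 1$1140
  rot[5] = $11401
Sorted (with $ < everything):
  sorted[0] = $11401  (last char: '1')
  sorted[1] = 01$114  (last char: '4')
  sorted[2] = 1$1140  (last char: '0')
  sorted[3] = 11401$  (last char: '$')
  sorted[4] = 1401$1  (last char: '1')
  sorted[5] = 401$11  (last char: '1')
Last column: 140$11
Original string S is at sorted index 3

Answer: 140$11
3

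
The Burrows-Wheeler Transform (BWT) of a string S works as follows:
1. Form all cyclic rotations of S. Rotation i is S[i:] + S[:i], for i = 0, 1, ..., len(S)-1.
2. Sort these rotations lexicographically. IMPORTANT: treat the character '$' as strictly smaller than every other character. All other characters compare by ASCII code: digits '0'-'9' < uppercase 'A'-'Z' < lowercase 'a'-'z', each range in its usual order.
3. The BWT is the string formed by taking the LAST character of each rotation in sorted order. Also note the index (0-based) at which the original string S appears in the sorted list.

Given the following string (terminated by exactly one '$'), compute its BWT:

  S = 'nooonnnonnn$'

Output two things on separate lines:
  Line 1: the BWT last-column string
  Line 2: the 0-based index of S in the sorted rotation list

Answer: nnnoonn$noon
7

Derivation:
All 12 rotations (rotation i = S[i:]+S[:i]):
  rot[0] = nooonnnonnn$
  rot[1] = ooonnnonnn$n
  rot[2] = oonnnonnn$no
  rot[3] = onnnonnn$noo
  rot[4] = nnnonnn$nooo
  rot[5] = nnonnn$nooon
  rot[6] = nonnn$nooonn
  rot[7] = onnn$nooonnn
  rot[8] = nnn$nooonnno
  rot[9] = nn$nooonnnon
  rot[10] = n$nooonnnonn
  rot[11] = $nooonnnonnn
Sorted (with $ < everything):
  sorted[0] = $nooonnnonnn  (last char: 'n')
  sorted[1] = n$nooonnnonn  (last char: 'n')
  sorted[2] = nn$nooonnnon  (last char: 'n')
  sorted[3] = nnn$nooonnno  (last char: 'o')
  sorted[4] = nnnonnn$nooo  (last char: 'o')
  sorted[5] = nnonnn$nooon  (last char: 'n')
  sorted[6] = nonnn$nooonn  (last char: 'n')
  sorted[7] = nooonnnonnn$  (last char: '$')
  sorted[8] = onnn$nooonnn  (last char: 'n')
  sorted[9] = onnnonnn$noo  (last char: 'o')
  sorted[10] = oonnnonnn$no  (last char: 'o')
  sorted[11] = ooonnnonnn$n  (last char: 'n')
Last column: nnnoonn$noon
Original string S is at sorted index 7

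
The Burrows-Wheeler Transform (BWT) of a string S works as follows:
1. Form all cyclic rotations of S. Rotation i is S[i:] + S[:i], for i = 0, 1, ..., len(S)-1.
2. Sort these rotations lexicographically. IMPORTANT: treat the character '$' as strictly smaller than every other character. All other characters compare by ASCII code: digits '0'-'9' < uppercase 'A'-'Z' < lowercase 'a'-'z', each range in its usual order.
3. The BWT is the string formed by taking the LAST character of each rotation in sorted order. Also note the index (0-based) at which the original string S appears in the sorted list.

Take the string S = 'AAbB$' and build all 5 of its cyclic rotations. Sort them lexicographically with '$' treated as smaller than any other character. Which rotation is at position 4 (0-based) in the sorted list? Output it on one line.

Answer: bB$AA

Derivation:
All 5 rotations (rotation i = S[i:]+S[:i]):
  rot[0] = AAbB$
  rot[1] = AbB$A
  rot[2] = bB$AA
  rot[3] = B$AAb
  rot[4] = $AAbB
Sorted (with $ < everything):
  sorted[0] = $AAbB
  sorted[1] = AAbB$
  sorted[2] = AbB$A
  sorted[3] = B$AAb
  sorted[4] = bB$AA
sorted[4] = bB$AA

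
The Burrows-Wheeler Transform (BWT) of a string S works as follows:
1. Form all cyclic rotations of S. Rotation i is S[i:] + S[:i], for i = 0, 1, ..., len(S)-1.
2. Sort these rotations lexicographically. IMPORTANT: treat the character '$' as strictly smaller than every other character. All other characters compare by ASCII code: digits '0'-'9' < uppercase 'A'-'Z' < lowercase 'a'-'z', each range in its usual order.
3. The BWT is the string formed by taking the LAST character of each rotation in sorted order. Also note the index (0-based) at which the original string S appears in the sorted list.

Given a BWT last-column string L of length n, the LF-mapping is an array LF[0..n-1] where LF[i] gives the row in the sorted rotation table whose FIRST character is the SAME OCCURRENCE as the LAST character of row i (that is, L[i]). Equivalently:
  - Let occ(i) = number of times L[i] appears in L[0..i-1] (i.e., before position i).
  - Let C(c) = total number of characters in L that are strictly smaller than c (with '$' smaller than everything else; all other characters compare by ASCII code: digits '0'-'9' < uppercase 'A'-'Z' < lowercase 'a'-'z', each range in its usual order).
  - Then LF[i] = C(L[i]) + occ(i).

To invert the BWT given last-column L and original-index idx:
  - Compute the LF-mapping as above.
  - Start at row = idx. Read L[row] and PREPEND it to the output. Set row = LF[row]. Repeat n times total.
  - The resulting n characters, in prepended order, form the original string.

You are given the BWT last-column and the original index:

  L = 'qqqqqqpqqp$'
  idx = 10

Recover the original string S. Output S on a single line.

LF mapping: 3 4 5 6 7 8 1 9 10 2 0
Walk LF starting at row 10, prepending L[row]:
  step 1: row=10, L[10]='$', prepend. Next row=LF[10]=0
  step 2: row=0, L[0]='q', prepend. Next row=LF[0]=3
  step 3: row=3, L[3]='q', prepend. Next row=LF[3]=6
  step 4: row=6, L[6]='p', prepend. Next row=LF[6]=1
  step 5: row=1, L[1]='q', prepend. Next row=LF[1]=4
  step 6: row=4, L[4]='q', prepend. Next row=LF[4]=7
  step 7: row=7, L[7]='q', prepend. Next row=LF[7]=9
  step 8: row=9, L[9]='p', prepend. Next row=LF[9]=2
  step 9: row=2, L[2]='q', prepend. Next row=LF[2]=5
  step 10: row=5, L[5]='q', prepend. Next row=LF[5]=8
  step 11: row=8, L[8]='q', prepend. Next row=LF[8]=10
Reversed output: qqqpqqqpqq$

Answer: qqqpqqqpqq$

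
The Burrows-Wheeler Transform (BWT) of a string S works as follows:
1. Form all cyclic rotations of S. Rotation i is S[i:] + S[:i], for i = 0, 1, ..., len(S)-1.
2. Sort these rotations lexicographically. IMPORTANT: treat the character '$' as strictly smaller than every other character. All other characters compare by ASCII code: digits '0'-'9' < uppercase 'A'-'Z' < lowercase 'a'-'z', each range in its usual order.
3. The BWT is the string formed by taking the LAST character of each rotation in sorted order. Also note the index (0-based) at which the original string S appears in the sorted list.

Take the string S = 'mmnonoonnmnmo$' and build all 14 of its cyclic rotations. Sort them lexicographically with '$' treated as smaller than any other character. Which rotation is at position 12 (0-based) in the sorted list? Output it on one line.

All 14 rotations (rotation i = S[i:]+S[:i]):
  rot[0] = mmnonoonnmnmo$
  rot[1] = mnonoonnmnmo$m
  rot[2] = nonoonnmnmo$mm
  rot[3] = onoonnmnmo$mmn
  rot[4] = noonnmnmo$mmno
  rot[5] = oonnmnmo$mmnon
  rot[6] = onnmnmo$mmnono
  rot[7] = nnmnmo$mmnonoo
  rot[8] = nmnmo$mmnonoon
  rot[9] = mnmo$mmnonoonn
  rot[10] = nmo$mmnonoonnm
  rot[11] = mo$mmnonoonnmn
  rot[12] = o$mmnonoonnmnm
  rot[13] = $mmnonoonnmnmo
Sorted (with $ < everything):
  sorted[0] = $mmnonoonnmnmo
  sorted[1] = mmnonoonnmnmo$
  sorted[2] = mnmo$mmnonoonn
  sorted[3] = mnonoonnmnmo$m
  sorted[4] = mo$mmnonoonnmn
  sorted[5] = nmnmo$mmnonoon
  sorted[6] = nmo$mmnonoonnm
  sorted[7] = nnmnmo$mmnonoo
  sorted[8] = nonoonnmnmo$mm
  sorted[9] = noonnmnmo$mmno
  sorted[10] = o$mmnonoonnmnm
  sorted[11] = onnmnmo$mmnono
  sorted[12] = onoonnmnmo$mmn
  sorted[13] = oonnmnmo$mmnon
sorted[12] = onoonnmnmo$mmn

Answer: onoonnmnmo$mmn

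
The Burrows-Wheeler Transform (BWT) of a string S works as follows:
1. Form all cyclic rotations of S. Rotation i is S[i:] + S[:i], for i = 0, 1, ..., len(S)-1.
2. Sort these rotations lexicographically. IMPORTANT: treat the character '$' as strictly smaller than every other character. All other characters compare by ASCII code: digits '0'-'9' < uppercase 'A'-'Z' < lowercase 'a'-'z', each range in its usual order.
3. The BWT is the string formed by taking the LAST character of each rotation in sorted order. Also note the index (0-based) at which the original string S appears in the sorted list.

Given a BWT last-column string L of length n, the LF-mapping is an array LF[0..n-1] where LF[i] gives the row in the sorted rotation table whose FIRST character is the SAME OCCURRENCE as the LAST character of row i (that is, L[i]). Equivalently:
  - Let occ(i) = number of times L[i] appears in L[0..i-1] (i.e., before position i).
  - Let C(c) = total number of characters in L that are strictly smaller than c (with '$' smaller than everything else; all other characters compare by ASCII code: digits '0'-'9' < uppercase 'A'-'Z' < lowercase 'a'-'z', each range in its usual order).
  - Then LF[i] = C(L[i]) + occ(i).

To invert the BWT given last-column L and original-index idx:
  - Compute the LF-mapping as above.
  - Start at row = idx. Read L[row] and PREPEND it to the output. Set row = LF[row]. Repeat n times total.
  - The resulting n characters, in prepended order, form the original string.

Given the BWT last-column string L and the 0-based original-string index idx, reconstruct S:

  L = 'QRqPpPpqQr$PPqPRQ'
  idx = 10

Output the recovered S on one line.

Answer: RqqPPqQQrRPPpPpQ$

Derivation:
LF mapping: 6 9 13 1 11 2 12 14 7 16 0 3 4 15 5 10 8
Walk LF starting at row 10, prepending L[row]:
  step 1: row=10, L[10]='$', prepend. Next row=LF[10]=0
  step 2: row=0, L[0]='Q', prepend. Next row=LF[0]=6
  step 3: row=6, L[6]='p', prepend. Next row=LF[6]=12
  step 4: row=12, L[12]='P', prepend. Next row=LF[12]=4
  step 5: row=4, L[4]='p', prepend. Next row=LF[4]=11
  step 6: row=11, L[11]='P', prepend. Next row=LF[11]=3
  step 7: row=3, L[3]='P', prepend. Next row=LF[3]=1
  step 8: row=1, L[1]='R', prepend. Next row=LF[1]=9
  step 9: row=9, L[9]='r', prepend. Next row=LF[9]=16
  step 10: row=16, L[16]='Q', prepend. Next row=LF[16]=8
  step 11: row=8, L[8]='Q', prepend. Next row=LF[8]=7
  step 12: row=7, L[7]='q', prepend. Next row=LF[7]=14
  step 13: row=14, L[14]='P', prepend. Next row=LF[14]=5
  step 14: row=5, L[5]='P', prepend. Next row=LF[5]=2
  step 15: row=2, L[2]='q', prepend. Next row=LF[2]=13
  step 16: row=13, L[13]='q', prepend. Next row=LF[13]=15
  step 17: row=15, L[15]='R', prepend. Next row=LF[15]=10
Reversed output: RqqPPqQQrRPPpPpQ$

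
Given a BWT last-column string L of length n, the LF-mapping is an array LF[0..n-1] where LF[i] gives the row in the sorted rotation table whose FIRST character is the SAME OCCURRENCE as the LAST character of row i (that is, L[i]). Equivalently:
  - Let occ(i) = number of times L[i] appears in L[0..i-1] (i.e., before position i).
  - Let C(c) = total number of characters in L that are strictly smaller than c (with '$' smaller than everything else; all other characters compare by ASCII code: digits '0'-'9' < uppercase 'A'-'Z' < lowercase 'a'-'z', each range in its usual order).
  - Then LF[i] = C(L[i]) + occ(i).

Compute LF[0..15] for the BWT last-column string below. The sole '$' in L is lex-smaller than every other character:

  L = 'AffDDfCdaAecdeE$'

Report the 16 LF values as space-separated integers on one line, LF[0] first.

Answer: 1 13 14 4 5 15 3 9 7 2 11 8 10 12 6 0

Derivation:
Char counts: '$':1, 'A':2, 'C':1, 'D':2, 'E':1, 'a':1, 'c':1, 'd':2, 'e':2, 'f':3
C (first-col start): C('$')=0, C('A')=1, C('C')=3, C('D')=4, C('E')=6, C('a')=7, C('c')=8, C('d')=9, C('e')=11, C('f')=13
L[0]='A': occ=0, LF[0]=C('A')+0=1+0=1
L[1]='f': occ=0, LF[1]=C('f')+0=13+0=13
L[2]='f': occ=1, LF[2]=C('f')+1=13+1=14
L[3]='D': occ=0, LF[3]=C('D')+0=4+0=4
L[4]='D': occ=1, LF[4]=C('D')+1=4+1=5
L[5]='f': occ=2, LF[5]=C('f')+2=13+2=15
L[6]='C': occ=0, LF[6]=C('C')+0=3+0=3
L[7]='d': occ=0, LF[7]=C('d')+0=9+0=9
L[8]='a': occ=0, LF[8]=C('a')+0=7+0=7
L[9]='A': occ=1, LF[9]=C('A')+1=1+1=2
L[10]='e': occ=0, LF[10]=C('e')+0=11+0=11
L[11]='c': occ=0, LF[11]=C('c')+0=8+0=8
L[12]='d': occ=1, LF[12]=C('d')+1=9+1=10
L[13]='e': occ=1, LF[13]=C('e')+1=11+1=12
L[14]='E': occ=0, LF[14]=C('E')+0=6+0=6
L[15]='$': occ=0, LF[15]=C('$')+0=0+0=0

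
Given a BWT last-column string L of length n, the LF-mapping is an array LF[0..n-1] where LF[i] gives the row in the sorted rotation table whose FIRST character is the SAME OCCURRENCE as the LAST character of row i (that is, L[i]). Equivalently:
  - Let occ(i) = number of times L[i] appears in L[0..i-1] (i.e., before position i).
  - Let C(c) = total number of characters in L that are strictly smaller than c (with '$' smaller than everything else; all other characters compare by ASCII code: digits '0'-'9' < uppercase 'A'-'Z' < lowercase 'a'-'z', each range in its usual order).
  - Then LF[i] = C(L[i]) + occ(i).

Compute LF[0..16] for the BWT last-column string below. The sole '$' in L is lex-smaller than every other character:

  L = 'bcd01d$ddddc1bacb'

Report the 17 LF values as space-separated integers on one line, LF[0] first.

Char counts: '$':1, '0':1, '1':2, 'a':1, 'b':3, 'c':3, 'd':6
C (first-col start): C('$')=0, C('0')=1, C('1')=2, C('a')=4, C('b')=5, C('c')=8, C('d')=11
L[0]='b': occ=0, LF[0]=C('b')+0=5+0=5
L[1]='c': occ=0, LF[1]=C('c')+0=8+0=8
L[2]='d': occ=0, LF[2]=C('d')+0=11+0=11
L[3]='0': occ=0, LF[3]=C('0')+0=1+0=1
L[4]='1': occ=0, LF[4]=C('1')+0=2+0=2
L[5]='d': occ=1, LF[5]=C('d')+1=11+1=12
L[6]='$': occ=0, LF[6]=C('$')+0=0+0=0
L[7]='d': occ=2, LF[7]=C('d')+2=11+2=13
L[8]='d': occ=3, LF[8]=C('d')+3=11+3=14
L[9]='d': occ=4, LF[9]=C('d')+4=11+4=15
L[10]='d': occ=5, LF[10]=C('d')+5=11+5=16
L[11]='c': occ=1, LF[11]=C('c')+1=8+1=9
L[12]='1': occ=1, LF[12]=C('1')+1=2+1=3
L[13]='b': occ=1, LF[13]=C('b')+1=5+1=6
L[14]='a': occ=0, LF[14]=C('a')+0=4+0=4
L[15]='c': occ=2, LF[15]=C('c')+2=8+2=10
L[16]='b': occ=2, LF[16]=C('b')+2=5+2=7

Answer: 5 8 11 1 2 12 0 13 14 15 16 9 3 6 4 10 7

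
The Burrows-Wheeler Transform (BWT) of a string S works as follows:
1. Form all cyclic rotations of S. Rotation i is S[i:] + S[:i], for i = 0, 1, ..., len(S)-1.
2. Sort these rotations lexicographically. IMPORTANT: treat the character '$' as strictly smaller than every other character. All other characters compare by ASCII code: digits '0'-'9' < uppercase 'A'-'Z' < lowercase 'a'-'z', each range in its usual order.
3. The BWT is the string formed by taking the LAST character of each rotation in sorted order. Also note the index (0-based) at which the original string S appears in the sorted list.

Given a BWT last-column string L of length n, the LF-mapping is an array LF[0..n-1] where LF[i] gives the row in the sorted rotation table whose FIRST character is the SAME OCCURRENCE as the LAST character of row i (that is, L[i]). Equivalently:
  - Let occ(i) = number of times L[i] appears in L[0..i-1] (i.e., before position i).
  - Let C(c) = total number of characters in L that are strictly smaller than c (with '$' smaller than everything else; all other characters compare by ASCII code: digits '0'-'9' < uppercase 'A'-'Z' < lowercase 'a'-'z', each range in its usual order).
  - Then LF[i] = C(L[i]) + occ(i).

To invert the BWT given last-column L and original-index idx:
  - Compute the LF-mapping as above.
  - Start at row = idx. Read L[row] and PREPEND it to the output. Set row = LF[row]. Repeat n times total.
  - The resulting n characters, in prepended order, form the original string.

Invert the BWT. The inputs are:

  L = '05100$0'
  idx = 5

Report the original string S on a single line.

LF mapping: 1 6 5 2 3 0 4
Walk LF starting at row 5, prepending L[row]:
  step 1: row=5, L[5]='$', prepend. Next row=LF[5]=0
  step 2: row=0, L[0]='0', prepend. Next row=LF[0]=1
  step 3: row=1, L[1]='5', prepend. Next row=LF[1]=6
  step 4: row=6, L[6]='0', prepend. Next row=LF[6]=4
  step 5: row=4, L[4]='0', prepend. Next row=LF[4]=3
  step 6: row=3, L[3]='0', prepend. Next row=LF[3]=2
  step 7: row=2, L[2]='1', prepend. Next row=LF[2]=5
Reversed output: 100050$

Answer: 100050$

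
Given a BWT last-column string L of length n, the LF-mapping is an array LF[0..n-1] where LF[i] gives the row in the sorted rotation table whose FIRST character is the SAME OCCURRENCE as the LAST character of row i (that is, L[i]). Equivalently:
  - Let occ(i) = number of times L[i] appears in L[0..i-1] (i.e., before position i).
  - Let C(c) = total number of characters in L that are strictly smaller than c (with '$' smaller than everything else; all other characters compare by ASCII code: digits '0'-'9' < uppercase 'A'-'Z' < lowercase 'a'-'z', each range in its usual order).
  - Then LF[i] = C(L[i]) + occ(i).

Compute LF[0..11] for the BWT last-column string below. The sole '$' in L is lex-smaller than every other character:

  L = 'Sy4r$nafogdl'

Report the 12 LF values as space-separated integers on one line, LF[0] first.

Answer: 2 11 1 10 0 8 3 5 9 6 4 7

Derivation:
Char counts: '$':1, '4':1, 'S':1, 'a':1, 'd':1, 'f':1, 'g':1, 'l':1, 'n':1, 'o':1, 'r':1, 'y':1
C (first-col start): C('$')=0, C('4')=1, C('S')=2, C('a')=3, C('d')=4, C('f')=5, C('g')=6, C('l')=7, C('n')=8, C('o')=9, C('r')=10, C('y')=11
L[0]='S': occ=0, LF[0]=C('S')+0=2+0=2
L[1]='y': occ=0, LF[1]=C('y')+0=11+0=11
L[2]='4': occ=0, LF[2]=C('4')+0=1+0=1
L[3]='r': occ=0, LF[3]=C('r')+0=10+0=10
L[4]='$': occ=0, LF[4]=C('$')+0=0+0=0
L[5]='n': occ=0, LF[5]=C('n')+0=8+0=8
L[6]='a': occ=0, LF[6]=C('a')+0=3+0=3
L[7]='f': occ=0, LF[7]=C('f')+0=5+0=5
L[8]='o': occ=0, LF[8]=C('o')+0=9+0=9
L[9]='g': occ=0, LF[9]=C('g')+0=6+0=6
L[10]='d': occ=0, LF[10]=C('d')+0=4+0=4
L[11]='l': occ=0, LF[11]=C('l')+0=7+0=7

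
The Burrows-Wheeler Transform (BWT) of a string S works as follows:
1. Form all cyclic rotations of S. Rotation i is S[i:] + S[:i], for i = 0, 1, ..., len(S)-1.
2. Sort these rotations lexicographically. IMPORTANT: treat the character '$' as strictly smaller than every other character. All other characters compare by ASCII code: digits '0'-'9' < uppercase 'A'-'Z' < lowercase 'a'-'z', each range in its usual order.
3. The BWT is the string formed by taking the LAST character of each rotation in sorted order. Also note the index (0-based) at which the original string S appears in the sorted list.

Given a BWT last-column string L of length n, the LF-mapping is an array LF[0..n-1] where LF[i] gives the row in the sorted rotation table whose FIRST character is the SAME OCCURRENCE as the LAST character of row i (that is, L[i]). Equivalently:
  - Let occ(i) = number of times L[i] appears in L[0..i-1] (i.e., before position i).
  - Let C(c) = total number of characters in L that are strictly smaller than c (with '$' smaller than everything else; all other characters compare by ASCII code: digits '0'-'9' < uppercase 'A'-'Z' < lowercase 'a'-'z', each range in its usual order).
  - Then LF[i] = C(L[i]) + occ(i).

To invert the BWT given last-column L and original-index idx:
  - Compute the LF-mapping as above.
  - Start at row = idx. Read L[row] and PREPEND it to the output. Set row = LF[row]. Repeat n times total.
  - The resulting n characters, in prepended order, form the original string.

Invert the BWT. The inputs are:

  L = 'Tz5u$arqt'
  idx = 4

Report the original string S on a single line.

Answer: quartz5T$

Derivation:
LF mapping: 2 8 1 7 0 3 5 4 6
Walk LF starting at row 4, prepending L[row]:
  step 1: row=4, L[4]='$', prepend. Next row=LF[4]=0
  step 2: row=0, L[0]='T', prepend. Next row=LF[0]=2
  step 3: row=2, L[2]='5', prepend. Next row=LF[2]=1
  step 4: row=1, L[1]='z', prepend. Next row=LF[1]=8
  step 5: row=8, L[8]='t', prepend. Next row=LF[8]=6
  step 6: row=6, L[6]='r', prepend. Next row=LF[6]=5
  step 7: row=5, L[5]='a', prepend. Next row=LF[5]=3
  step 8: row=3, L[3]='u', prepend. Next row=LF[3]=7
  step 9: row=7, L[7]='q', prepend. Next row=LF[7]=4
Reversed output: quartz5T$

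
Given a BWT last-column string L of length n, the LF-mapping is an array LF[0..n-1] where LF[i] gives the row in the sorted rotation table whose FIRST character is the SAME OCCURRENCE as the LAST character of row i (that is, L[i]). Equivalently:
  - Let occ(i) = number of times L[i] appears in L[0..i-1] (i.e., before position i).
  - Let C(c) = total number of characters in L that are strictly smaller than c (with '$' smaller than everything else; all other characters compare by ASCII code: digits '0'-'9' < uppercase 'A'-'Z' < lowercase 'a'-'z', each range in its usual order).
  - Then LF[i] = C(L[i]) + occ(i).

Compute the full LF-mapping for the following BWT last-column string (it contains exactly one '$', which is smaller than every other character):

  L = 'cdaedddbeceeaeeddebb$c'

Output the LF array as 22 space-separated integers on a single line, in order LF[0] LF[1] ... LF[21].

Char counts: '$':1, 'a':2, 'b':3, 'c':3, 'd':6, 'e':7
C (first-col start): C('$')=0, C('a')=1, C('b')=3, C('c')=6, C('d')=9, C('e')=15
L[0]='c': occ=0, LF[0]=C('c')+0=6+0=6
L[1]='d': occ=0, LF[1]=C('d')+0=9+0=9
L[2]='a': occ=0, LF[2]=C('a')+0=1+0=1
L[3]='e': occ=0, LF[3]=C('e')+0=15+0=15
L[4]='d': occ=1, LF[4]=C('d')+1=9+1=10
L[5]='d': occ=2, LF[5]=C('d')+2=9+2=11
L[6]='d': occ=3, LF[6]=C('d')+3=9+3=12
L[7]='b': occ=0, LF[7]=C('b')+0=3+0=3
L[8]='e': occ=1, LF[8]=C('e')+1=15+1=16
L[9]='c': occ=1, LF[9]=C('c')+1=6+1=7
L[10]='e': occ=2, LF[10]=C('e')+2=15+2=17
L[11]='e': occ=3, LF[11]=C('e')+3=15+3=18
L[12]='a': occ=1, LF[12]=C('a')+1=1+1=2
L[13]='e': occ=4, LF[13]=C('e')+4=15+4=19
L[14]='e': occ=5, LF[14]=C('e')+5=15+5=20
L[15]='d': occ=4, LF[15]=C('d')+4=9+4=13
L[16]='d': occ=5, LF[16]=C('d')+5=9+5=14
L[17]='e': occ=6, LF[17]=C('e')+6=15+6=21
L[18]='b': occ=1, LF[18]=C('b')+1=3+1=4
L[19]='b': occ=2, LF[19]=C('b')+2=3+2=5
L[20]='$': occ=0, LF[20]=C('$')+0=0+0=0
L[21]='c': occ=2, LF[21]=C('c')+2=6+2=8

Answer: 6 9 1 15 10 11 12 3 16 7 17 18 2 19 20 13 14 21 4 5 0 8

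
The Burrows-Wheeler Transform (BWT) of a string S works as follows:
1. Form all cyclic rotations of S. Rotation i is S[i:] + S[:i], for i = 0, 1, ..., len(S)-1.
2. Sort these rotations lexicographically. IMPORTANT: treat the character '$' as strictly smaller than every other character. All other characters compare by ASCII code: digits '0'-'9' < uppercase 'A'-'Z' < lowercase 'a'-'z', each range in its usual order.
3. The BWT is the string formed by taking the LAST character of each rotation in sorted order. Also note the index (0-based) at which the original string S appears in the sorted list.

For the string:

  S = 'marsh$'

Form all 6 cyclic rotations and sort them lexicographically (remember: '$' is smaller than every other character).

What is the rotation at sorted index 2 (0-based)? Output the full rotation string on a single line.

Answer: h$mars

Derivation:
All 6 rotations (rotation i = S[i:]+S[:i]):
  rot[0] = marsh$
  rot[1] = arsh$m
  rot[2] = rsh$ma
  rot[3] = sh$mar
  rot[4] = h$mars
  rot[5] = $marsh
Sorted (with $ < everything):
  sorted[0] = $marsh
  sorted[1] = arsh$m
  sorted[2] = h$mars
  sorted[3] = marsh$
  sorted[4] = rsh$ma
  sorted[5] = sh$mar
sorted[2] = h$mars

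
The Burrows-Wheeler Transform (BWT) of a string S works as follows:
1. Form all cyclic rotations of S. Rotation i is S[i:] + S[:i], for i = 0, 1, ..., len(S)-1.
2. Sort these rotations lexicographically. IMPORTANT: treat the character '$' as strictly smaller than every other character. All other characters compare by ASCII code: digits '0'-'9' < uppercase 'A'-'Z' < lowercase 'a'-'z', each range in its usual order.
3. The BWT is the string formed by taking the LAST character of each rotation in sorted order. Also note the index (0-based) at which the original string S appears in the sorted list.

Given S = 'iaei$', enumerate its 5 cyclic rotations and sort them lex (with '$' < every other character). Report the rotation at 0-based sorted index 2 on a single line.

All 5 rotations (rotation i = S[i:]+S[:i]):
  rot[0] = iaei$
  rot[1] = aei$i
  rot[2] = ei$ia
  rot[3] = i$iae
  rot[4] = $iaei
Sorted (with $ < everything):
  sorted[0] = $iaei
  sorted[1] = aei$i
  sorted[2] = ei$ia
  sorted[3] = i$iae
  sorted[4] = iaei$
sorted[2] = ei$ia

Answer: ei$ia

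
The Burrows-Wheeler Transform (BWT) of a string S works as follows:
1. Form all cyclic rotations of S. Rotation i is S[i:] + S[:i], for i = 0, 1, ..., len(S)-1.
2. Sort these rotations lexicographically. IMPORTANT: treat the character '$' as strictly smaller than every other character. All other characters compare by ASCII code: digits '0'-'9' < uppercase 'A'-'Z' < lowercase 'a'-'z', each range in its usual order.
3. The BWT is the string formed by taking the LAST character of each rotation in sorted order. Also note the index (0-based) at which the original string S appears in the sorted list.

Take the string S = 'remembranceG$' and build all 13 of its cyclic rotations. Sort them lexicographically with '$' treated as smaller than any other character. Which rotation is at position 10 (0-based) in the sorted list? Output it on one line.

Answer: nceG$remembra

Derivation:
All 13 rotations (rotation i = S[i:]+S[:i]):
  rot[0] = remembranceG$
  rot[1] = emembranceG$r
  rot[2] = membranceG$re
  rot[3] = embranceG$rem
  rot[4] = mbranceG$reme
  rot[5] = branceG$remem
  rot[6] = ranceG$rememb
  rot[7] = anceG$remembr
  rot[8] = nceG$remembra
  rot[9] = ceG$remembran
  rot[10] = eG$remembranc
  rot[11] = G$remembrance
  rot[12] = $remembranceG
Sorted (with $ < everything):
  sorted[0] = $remembranceG
  sorted[1] = G$remembrance
  sorted[2] = anceG$remembr
  sorted[3] = branceG$remem
  sorted[4] = ceG$remembran
  sorted[5] = eG$remembranc
  sorted[6] = embranceG$rem
  sorted[7] = emembranceG$r
  sorted[8] = mbranceG$reme
  sorted[9] = membranceG$re
  sorted[10] = nceG$remembra
  sorted[11] = ranceG$rememb
  sorted[12] = remembranceG$
sorted[10] = nceG$remembra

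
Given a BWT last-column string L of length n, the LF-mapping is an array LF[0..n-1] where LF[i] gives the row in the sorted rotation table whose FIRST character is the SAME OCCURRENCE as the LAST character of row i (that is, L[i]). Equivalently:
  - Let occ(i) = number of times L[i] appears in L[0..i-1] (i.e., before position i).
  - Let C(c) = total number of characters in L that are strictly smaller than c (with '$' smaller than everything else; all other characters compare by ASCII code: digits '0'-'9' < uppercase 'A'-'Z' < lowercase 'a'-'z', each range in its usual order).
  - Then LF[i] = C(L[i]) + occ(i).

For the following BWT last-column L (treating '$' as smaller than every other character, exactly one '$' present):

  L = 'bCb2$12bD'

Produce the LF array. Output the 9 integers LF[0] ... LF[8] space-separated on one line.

Char counts: '$':1, '1':1, '2':2, 'C':1, 'D':1, 'b':3
C (first-col start): C('$')=0, C('1')=1, C('2')=2, C('C')=4, C('D')=5, C('b')=6
L[0]='b': occ=0, LF[0]=C('b')+0=6+0=6
L[1]='C': occ=0, LF[1]=C('C')+0=4+0=4
L[2]='b': occ=1, LF[2]=C('b')+1=6+1=7
L[3]='2': occ=0, LF[3]=C('2')+0=2+0=2
L[4]='$': occ=0, LF[4]=C('$')+0=0+0=0
L[5]='1': occ=0, LF[5]=C('1')+0=1+0=1
L[6]='2': occ=1, LF[6]=C('2')+1=2+1=3
L[7]='b': occ=2, LF[7]=C('b')+2=6+2=8
L[8]='D': occ=0, LF[8]=C('D')+0=5+0=5

Answer: 6 4 7 2 0 1 3 8 5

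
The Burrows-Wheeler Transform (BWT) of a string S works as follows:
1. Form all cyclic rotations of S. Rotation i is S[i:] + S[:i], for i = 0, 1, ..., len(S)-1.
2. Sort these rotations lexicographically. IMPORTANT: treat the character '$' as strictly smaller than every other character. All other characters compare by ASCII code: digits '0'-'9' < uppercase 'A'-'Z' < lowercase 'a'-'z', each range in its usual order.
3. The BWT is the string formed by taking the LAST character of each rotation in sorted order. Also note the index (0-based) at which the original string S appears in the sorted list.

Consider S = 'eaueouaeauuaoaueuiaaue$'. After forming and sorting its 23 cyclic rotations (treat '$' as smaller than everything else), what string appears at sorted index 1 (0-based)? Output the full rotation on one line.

All 23 rotations (rotation i = S[i:]+S[:i]):
  rot[0] = eaueouaeauuaoaueuiaaue$
  rot[1] = aueouaeauuaoaueuiaaue$e
  rot[2] = ueouaeauuaoaueuiaaue$ea
  rot[3] = eouaeauuaoaueuiaaue$eau
  rot[4] = ouaeauuaoaueuiaaue$eaue
  rot[5] = uaeauuaoaueuiaaue$eaueo
  rot[6] = aeauuaoaueuiaaue$eaueou
  rot[7] = eauuaoaueuiaaue$eaueoua
  rot[8] = auuaoaueuiaaue$eaueouae
  rot[9] = uuaoaueuiaaue$eaueouaea
  rot[10] = uaoaueuiaaue$eaueouaeau
  rot[11] = aoaueuiaaue$eaueouaeauu
  rot[12] = oaueuiaaue$eaueouaeauua
  rot[13] = aueuiaaue$eaueouaeauuao
  rot[14] = ueuiaaue$eaueouaeauuaoa
  rot[15] = euiaaue$eaueouaeauuaoau
  rot[16] = uiaaue$eaueouaeauuaoaue
  rot[17] = iaaue$eaueouaeauuaoaueu
  rot[18] = aaue$eaueouaeauuaoaueui
  rot[19] = aue$eaueouaeauuaoaueuia
  rot[20] = ue$eaueouaeauuaoaueuiaa
  rot[21] = e$eaueouaeauuaoaueuiaau
  rot[22] = $eaueouaeauuaoaueuiaaue
Sorted (with $ < everything):
  sorted[0] = $eaueouaeauuaoaueuiaaue
  sorted[1] = aaue$eaueouaeauuaoaueui
  sorted[2] = aeauuaoaueuiaaue$eaueou
  sorted[3] = aoaueuiaaue$eaueouaeauu
  sorted[4] = aue$eaueouaeauuaoaueuia
  sorted[5] = aueouaeauuaoaueuiaaue$e
  sorted[6] = aueuiaaue$eaueouaeauuao
  sorted[7] = auuaoaueuiaaue$eaueouae
  sorted[8] = e$eaueouaeauuaoaueuiaau
  sorted[9] = eaueouaeauuaoaueuiaaue$
  sorted[10] = eauuaoaueuiaaue$eaueoua
  sorted[11] = eouaeauuaoaueuiaaue$eau
  sorted[12] = euiaaue$eaueouaeauuaoau
  sorted[13] = iaaue$eaueouaeauuaoaueu
  sorted[14] = oaueuiaaue$eaueouaeauua
  sorted[15] = ouaeauuaoaueuiaaue$eaue
  sorted[16] = uaeauuaoaueuiaaue$eaueo
  sorted[17] = uaoaueuiaaue$eaueouaeau
  sorted[18] = ue$eaueouaeauuaoaueuiaa
  sorted[19] = ueouaeauuaoaueuiaaue$ea
  sorted[20] = ueuiaaue$eaueouaeauuaoa
  sorted[21] = uiaaue$eaueouaeauuaoaue
  sorted[22] = uuaoaueuiaaue$eaueouaea
sorted[1] = aaue$eaueouaeauuaoaueui

Answer: aaue$eaueouaeauuaoaueui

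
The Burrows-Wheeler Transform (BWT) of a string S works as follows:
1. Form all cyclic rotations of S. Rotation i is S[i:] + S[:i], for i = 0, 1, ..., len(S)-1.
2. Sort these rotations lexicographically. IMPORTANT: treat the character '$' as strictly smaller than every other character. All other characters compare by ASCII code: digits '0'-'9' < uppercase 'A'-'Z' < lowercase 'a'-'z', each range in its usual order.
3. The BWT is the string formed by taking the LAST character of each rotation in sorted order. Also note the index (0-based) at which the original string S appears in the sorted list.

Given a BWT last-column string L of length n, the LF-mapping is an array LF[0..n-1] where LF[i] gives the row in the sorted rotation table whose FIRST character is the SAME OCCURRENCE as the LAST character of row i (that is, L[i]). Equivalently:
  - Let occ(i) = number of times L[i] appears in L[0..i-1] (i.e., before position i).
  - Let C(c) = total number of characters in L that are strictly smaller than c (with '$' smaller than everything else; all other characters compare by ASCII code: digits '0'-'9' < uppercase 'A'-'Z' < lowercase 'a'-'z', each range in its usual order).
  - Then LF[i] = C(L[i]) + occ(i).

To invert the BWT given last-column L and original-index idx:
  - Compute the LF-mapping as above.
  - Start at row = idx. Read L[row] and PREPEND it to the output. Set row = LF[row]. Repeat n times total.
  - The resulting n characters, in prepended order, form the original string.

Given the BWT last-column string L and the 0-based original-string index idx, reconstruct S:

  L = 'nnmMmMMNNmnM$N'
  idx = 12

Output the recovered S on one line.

Answer: nMMNmMNNnmmMn$

Derivation:
LF mapping: 11 12 8 1 9 2 3 5 6 10 13 4 0 7
Walk LF starting at row 12, prepending L[row]:
  step 1: row=12, L[12]='$', prepend. Next row=LF[12]=0
  step 2: row=0, L[0]='n', prepend. Next row=LF[0]=11
  step 3: row=11, L[11]='M', prepend. Next row=LF[11]=4
  step 4: row=4, L[4]='m', prepend. Next row=LF[4]=9
  step 5: row=9, L[9]='m', prepend. Next row=LF[9]=10
  step 6: row=10, L[10]='n', prepend. Next row=LF[10]=13
  step 7: row=13, L[13]='N', prepend. Next row=LF[13]=7
  step 8: row=7, L[7]='N', prepend. Next row=LF[7]=5
  step 9: row=5, L[5]='M', prepend. Next row=LF[5]=2
  step 10: row=2, L[2]='m', prepend. Next row=LF[2]=8
  step 11: row=8, L[8]='N', prepend. Next row=LF[8]=6
  step 12: row=6, L[6]='M', prepend. Next row=LF[6]=3
  step 13: row=3, L[3]='M', prepend. Next row=LF[3]=1
  step 14: row=1, L[1]='n', prepend. Next row=LF[1]=12
Reversed output: nMMNmMNNnmmMn$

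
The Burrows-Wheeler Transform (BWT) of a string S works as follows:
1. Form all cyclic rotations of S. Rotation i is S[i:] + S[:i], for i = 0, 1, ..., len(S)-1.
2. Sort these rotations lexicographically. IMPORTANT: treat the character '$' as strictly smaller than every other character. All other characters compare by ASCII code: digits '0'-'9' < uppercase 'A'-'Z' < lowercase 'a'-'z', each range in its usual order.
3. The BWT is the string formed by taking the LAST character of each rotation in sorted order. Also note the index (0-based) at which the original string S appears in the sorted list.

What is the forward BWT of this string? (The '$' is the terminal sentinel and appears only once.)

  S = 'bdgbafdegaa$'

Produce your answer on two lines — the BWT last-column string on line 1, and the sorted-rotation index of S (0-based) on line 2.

Answer: aagbg$fbdaed
5

Derivation:
All 12 rotations (rotation i = S[i:]+S[:i]):
  rot[0] = bdgbafdegaa$
  rot[1] = dgbafdegaa$b
  rot[2] = gbafdegaa$bd
  rot[3] = bafdegaa$bdg
  rot[4] = afdegaa$bdgb
  rot[5] = fdegaa$bdgba
  rot[6] = degaa$bdgbaf
  rot[7] = egaa$bdgbafd
  rot[8] = gaa$bdgbafde
  rot[9] = aa$bdgbafdeg
  rot[10] = a$bdgbafdega
  rot[11] = $bdgbafdegaa
Sorted (with $ < everything):
  sorted[0] = $bdgbafdegaa  (last char: 'a')
  sorted[1] = a$bdgbafdega  (last char: 'a')
  sorted[2] = aa$bdgbafdeg  (last char: 'g')
  sorted[3] = afdegaa$bdgb  (last char: 'b')
  sorted[4] = bafdegaa$bdg  (last char: 'g')
  sorted[5] = bdgbafdegaa$  (last char: '$')
  sorted[6] = degaa$bdgbaf  (last char: 'f')
  sorted[7] = dgbafdegaa$b  (last char: 'b')
  sorted[8] = egaa$bdgbafd  (last char: 'd')
  sorted[9] = fdegaa$bdgba  (last char: 'a')
  sorted[10] = gaa$bdgbafde  (last char: 'e')
  sorted[11] = gbafdegaa$bd  (last char: 'd')
Last column: aagbg$fbdaed
Original string S is at sorted index 5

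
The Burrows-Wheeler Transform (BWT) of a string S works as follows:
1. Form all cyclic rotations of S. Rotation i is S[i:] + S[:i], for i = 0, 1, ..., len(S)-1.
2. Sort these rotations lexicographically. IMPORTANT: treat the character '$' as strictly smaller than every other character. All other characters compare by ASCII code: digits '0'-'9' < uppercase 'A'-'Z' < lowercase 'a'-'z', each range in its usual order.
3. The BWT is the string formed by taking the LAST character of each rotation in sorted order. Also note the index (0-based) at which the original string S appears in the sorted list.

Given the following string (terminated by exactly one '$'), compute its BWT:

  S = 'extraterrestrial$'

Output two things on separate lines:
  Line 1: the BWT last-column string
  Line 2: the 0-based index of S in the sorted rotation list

Answer: lirtr$ratrteeaxse
5

Derivation:
All 17 rotations (rotation i = S[i:]+S[:i]):
  rot[0] = extraterrestrial$
  rot[1] = xtraterrestrial$e
  rot[2] = traterrestrial$ex
  rot[3] = raterrestrial$ext
  rot[4] = aterrestrial$extr
  rot[5] = terrestrial$extra
  rot[6] = errestrial$extrat
  rot[7] = rrestrial$extrate
  rot[8] = restrial$extrater
  rot[9] = estrial$extraterr
  rot[10] = strial$extraterre
  rot[11] = trial$extraterres
  rot[12] = rial$extraterrest
  rot[13] = ial$extraterrestr
  rot[14] = al$extraterrestri
  rot[15] = l$extraterrestria
  rot[16] = $extraterrestrial
Sorted (with $ < everything):
  sorted[0] = $extraterrestrial  (last char: 'l')
  sorted[1] = al$extraterrestri  (last char: 'i')
  sorted[2] = aterrestrial$extr  (last char: 'r')
  sorted[3] = errestrial$extrat  (last char: 't')
  sorted[4] = estrial$extraterr  (last char: 'r')
  sorted[5] = extraterrestrial$  (last char: '$')
  sorted[6] = ial$extraterrestr  (last char: 'r')
  sorted[7] = l$extraterrestria  (last char: 'a')
  sorted[8] = raterrestrial$ext  (last char: 't')
  sorted[9] = restrial$extrater  (last char: 'r')
  sorted[10] = rial$extraterrest  (last char: 't')
  sorted[11] = rrestrial$extrate  (last char: 'e')
  sorted[12] = strial$extraterre  (last char: 'e')
  sorted[13] = terrestrial$extra  (last char: 'a')
  sorted[14] = traterrestrial$ex  (last char: 'x')
  sorted[15] = trial$extraterres  (last char: 's')
  sorted[16] = xtraterrestrial$e  (last char: 'e')
Last column: lirtr$ratrteeaxse
Original string S is at sorted index 5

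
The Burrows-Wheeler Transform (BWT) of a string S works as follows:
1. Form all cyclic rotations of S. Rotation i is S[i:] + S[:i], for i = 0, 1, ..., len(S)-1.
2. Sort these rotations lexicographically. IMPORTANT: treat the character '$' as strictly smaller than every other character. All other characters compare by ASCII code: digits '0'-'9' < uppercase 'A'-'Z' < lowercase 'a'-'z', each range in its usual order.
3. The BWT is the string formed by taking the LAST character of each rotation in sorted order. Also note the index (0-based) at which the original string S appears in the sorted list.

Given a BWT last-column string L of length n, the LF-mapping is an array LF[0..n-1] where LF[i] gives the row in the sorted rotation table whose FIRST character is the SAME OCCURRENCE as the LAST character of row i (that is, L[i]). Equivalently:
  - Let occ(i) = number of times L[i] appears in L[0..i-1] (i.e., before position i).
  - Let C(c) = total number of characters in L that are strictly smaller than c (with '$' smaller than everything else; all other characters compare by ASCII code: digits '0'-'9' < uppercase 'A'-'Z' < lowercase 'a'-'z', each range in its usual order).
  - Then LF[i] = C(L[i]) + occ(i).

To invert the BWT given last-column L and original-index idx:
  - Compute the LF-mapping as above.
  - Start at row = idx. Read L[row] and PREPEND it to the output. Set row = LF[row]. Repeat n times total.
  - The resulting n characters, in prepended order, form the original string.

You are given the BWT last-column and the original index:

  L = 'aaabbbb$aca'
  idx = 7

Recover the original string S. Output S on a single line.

LF mapping: 1 2 3 6 7 8 9 0 4 10 5
Walk LF starting at row 7, prepending L[row]:
  step 1: row=7, L[7]='$', prepend. Next row=LF[7]=0
  step 2: row=0, L[0]='a', prepend. Next row=LF[0]=1
  step 3: row=1, L[1]='a', prepend. Next row=LF[1]=2
  step 4: row=2, L[2]='a', prepend. Next row=LF[2]=3
  step 5: row=3, L[3]='b', prepend. Next row=LF[3]=6
  step 6: row=6, L[6]='b', prepend. Next row=LF[6]=9
  step 7: row=9, L[9]='c', prepend. Next row=LF[9]=10
  step 8: row=10, L[10]='a', prepend. Next row=LF[10]=5
  step 9: row=5, L[5]='b', prepend. Next row=LF[5]=8
  step 10: row=8, L[8]='a', prepend. Next row=LF[8]=4
  step 11: row=4, L[4]='b', prepend. Next row=LF[4]=7
Reversed output: babacbbaaa$

Answer: babacbbaaa$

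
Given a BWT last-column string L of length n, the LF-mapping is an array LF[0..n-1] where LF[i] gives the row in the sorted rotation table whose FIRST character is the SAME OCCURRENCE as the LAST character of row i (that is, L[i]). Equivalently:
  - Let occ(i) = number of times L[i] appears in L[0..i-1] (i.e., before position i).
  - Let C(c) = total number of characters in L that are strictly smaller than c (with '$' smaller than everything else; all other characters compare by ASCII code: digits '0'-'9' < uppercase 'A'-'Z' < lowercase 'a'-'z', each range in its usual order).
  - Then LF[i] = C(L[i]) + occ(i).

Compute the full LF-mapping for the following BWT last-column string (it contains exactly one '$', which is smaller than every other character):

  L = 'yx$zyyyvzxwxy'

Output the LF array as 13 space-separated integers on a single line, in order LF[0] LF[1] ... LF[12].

Answer: 6 3 0 11 7 8 9 1 12 4 2 5 10

Derivation:
Char counts: '$':1, 'v':1, 'w':1, 'x':3, 'y':5, 'z':2
C (first-col start): C('$')=0, C('v')=1, C('w')=2, C('x')=3, C('y')=6, C('z')=11
L[0]='y': occ=0, LF[0]=C('y')+0=6+0=6
L[1]='x': occ=0, LF[1]=C('x')+0=3+0=3
L[2]='$': occ=0, LF[2]=C('$')+0=0+0=0
L[3]='z': occ=0, LF[3]=C('z')+0=11+0=11
L[4]='y': occ=1, LF[4]=C('y')+1=6+1=7
L[5]='y': occ=2, LF[5]=C('y')+2=6+2=8
L[6]='y': occ=3, LF[6]=C('y')+3=6+3=9
L[7]='v': occ=0, LF[7]=C('v')+0=1+0=1
L[8]='z': occ=1, LF[8]=C('z')+1=11+1=12
L[9]='x': occ=1, LF[9]=C('x')+1=3+1=4
L[10]='w': occ=0, LF[10]=C('w')+0=2+0=2
L[11]='x': occ=2, LF[11]=C('x')+2=3+2=5
L[12]='y': occ=4, LF[12]=C('y')+4=6+4=10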